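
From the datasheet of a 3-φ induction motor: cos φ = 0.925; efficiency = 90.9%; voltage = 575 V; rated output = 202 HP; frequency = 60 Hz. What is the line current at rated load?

180 A

P_out = 202 × 746 = 150692 W
P_in = P_out / η = 150692 / 0.909 = 165778 W
I_L = P_in / (√3·V_L·cosφ) = 165778 / (1.732 × 575 × 0.925) = 180 A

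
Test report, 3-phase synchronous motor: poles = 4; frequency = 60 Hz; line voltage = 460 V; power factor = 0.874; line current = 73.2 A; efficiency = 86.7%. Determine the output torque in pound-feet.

P_in = √3·V·I·cosφ = 1.732 × 460 × 73.2 × 0.874 = 50972 W
P_out = η·P_in = 0.867 × 50972 = 44193 W
n = n_s = 120×60/4 = 1800 rpm (synchronous)
ω = 2π×1800/60 = 188.5 rad/s
τ = P_out/ω = 44193/188.5 = 234.4 N·m
In lb·ft: 234.4/1.356 = 173 lb·ft

173 lb·ft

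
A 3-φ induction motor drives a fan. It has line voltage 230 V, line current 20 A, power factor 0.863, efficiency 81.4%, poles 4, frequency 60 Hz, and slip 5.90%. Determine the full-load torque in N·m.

31.6 N·m

P_in = √3·V·I·cosφ = 1.732 × 230 × 20 × 0.863 = 6876 W
P_out = η·P_in = 0.814 × 6876 = 5597 W
n_s = 120×60/4 = 1800 rpm; n = 1800×(1−0.059) = 1694 rpm
ω = 2π×1694/60 = 177.4 rad/s
τ = P_out/ω = 5597/177.4 = 31.6 N·m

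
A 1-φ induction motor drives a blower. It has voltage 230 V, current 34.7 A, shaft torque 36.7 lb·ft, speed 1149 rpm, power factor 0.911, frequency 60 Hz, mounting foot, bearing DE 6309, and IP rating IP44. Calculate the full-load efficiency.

82.3 %

τ = 36.7 lb·ft × 1.356 = 49.77 N·m
ω = 2π × 1149/60 = 120.3 rad/s; P_out = τω = 49.77 × 120.3 = 5987 W
P_in = V·I·cosφ = 230 × 34.7 × 0.911 = 7271 W
η = P_out / P_in = 5987 / 7271 = 0.823 = 82.3%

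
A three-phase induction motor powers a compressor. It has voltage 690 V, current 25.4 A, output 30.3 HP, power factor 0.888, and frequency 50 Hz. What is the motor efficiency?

P_out = 30.3 × 746 = 22604 W
P_in = √3·V_L·I_L·cosφ = 1.732 × 690 × 25.4 × 0.888 = 26955 W
η = P_out / P_in = 22604 / 26955 = 0.839 = 83.9%

83.9 %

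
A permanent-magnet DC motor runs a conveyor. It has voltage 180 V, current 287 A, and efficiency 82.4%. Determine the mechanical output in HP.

P_in = V·I = 180 × 287 = 51660 W
P_out = η·P_in = 0.824 × 51660 = 42568 W
= 42568/746 = 57.1 HP

57.1 HP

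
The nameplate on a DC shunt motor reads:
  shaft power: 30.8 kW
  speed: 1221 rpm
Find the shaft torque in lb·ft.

ω = 2π × 1221/60 = 127.9 rad/s
τ = P/ω = 30800/127.9 = 240.8 N·m
In lb·ft: 240.8/1.356 = 178 lb·ft

178 lb·ft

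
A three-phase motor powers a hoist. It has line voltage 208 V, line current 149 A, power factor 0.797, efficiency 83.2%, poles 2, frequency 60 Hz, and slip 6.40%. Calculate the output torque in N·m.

P_in = √3·V·I·cosφ = 1.732 × 208 × 149 × 0.797 = 42781 W
P_out = η·P_in = 0.832 × 42781 = 35594 W
n_s = 120×60/2 = 3600 rpm; n = 3600×(1−0.064) = 3370 rpm
ω = 2π×3370/60 = 352.9 rad/s
τ = P_out/ω = 35594/352.9 = 101 N·m

101 N·m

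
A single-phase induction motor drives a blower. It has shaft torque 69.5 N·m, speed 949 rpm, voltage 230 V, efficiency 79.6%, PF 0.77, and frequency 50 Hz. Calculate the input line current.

49 A

ω = 2π×949/60 = 99.38 rad/s; P_out = τω = 69.5 × 99.38 = 6907 W
P_in = P_out / η = 6907 / 0.796 = 8677 W
I = P_in / (V·cosφ) = 8677 / (230 × 0.77) = 49 A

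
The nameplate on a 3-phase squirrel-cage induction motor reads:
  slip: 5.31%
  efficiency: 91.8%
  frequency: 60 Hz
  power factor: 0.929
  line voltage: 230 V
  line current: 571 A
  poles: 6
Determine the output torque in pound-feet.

1200 lb·ft

P_in = √3·V·I·cosφ = 1.732 × 230 × 571 × 0.929 = 211314 W
P_out = η·P_in = 0.918 × 211314 = 193986 W
n_s = 120×60/6 = 1200 rpm; n = 1200×(1−0.0531) = 1136 rpm
ω = 2π×1136/60 = 119 rad/s
τ = P_out/ω = 193986/119 = 1630 N·m
In lb·ft: 1630/1.356 = 1200 lb·ft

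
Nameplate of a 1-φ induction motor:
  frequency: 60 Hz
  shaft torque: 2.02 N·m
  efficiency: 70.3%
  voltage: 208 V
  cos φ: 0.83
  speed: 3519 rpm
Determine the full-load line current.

ω = 2π×3519/60 = 368.5 rad/s; P_out = τω = 2.02 × 368.5 = 744 W
P_in = P_out / η = 744 / 0.703 = 1058 W
I = P_in / (V·cosφ) = 1058 / (208 × 0.83) = 6.13 A

6.13 A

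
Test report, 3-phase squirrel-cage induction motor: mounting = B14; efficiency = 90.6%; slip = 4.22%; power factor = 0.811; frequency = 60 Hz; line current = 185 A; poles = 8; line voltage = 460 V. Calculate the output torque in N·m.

1200 N·m

P_in = √3·V·I·cosφ = 1.732 × 460 × 185 × 0.811 = 119536 W
P_out = η·P_in = 0.906 × 119536 = 108300 W
n_s = 120×60/8 = 900 rpm; n = 900×(1−0.0422) = 862 rpm
ω = 2π×862/60 = 90.27 rad/s
τ = P_out/ω = 108300/90.27 = 1200 N·m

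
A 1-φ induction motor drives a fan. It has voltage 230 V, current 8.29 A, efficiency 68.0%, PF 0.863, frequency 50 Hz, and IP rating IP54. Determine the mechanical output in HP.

P_in = V·I·cosφ = 230 × 8.29 × 0.863 = 1645 W
P_out = η·P_in = 0.68 × 1645 = 1119 W
= 1119/746 = 1.5 HP

1.5 HP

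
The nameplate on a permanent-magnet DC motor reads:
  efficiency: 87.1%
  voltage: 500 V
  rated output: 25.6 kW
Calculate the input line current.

58.8 A

P_out = 25.6 kW = 25600 W
P_in = P_out / η = 25600 / 0.871 = 29392 W
I = P_in / V = 29392 / 500 = 58.8 A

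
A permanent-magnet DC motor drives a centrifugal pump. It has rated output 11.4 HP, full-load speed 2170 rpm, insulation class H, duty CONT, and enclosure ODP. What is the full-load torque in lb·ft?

27.6 lb·ft

P_out = 11.4 × 746 = 8504 W
ω = 2π × 2170/60 = 227.2 rad/s
τ = P_out/ω = 8504/227.2 = 37.43 N·m
In lb·ft: 37.43/1.356 = 27.6 lb·ft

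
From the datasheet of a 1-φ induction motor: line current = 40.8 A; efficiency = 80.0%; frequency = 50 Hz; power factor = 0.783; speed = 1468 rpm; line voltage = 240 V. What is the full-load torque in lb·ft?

P_in = V·I·cosφ = 240 × 40.8 × 0.783 = 7667 W
P_out = η·P_in = 0.8 × 7667 = 6134 W
n = 1468 rpm
ω = 2π×1468/60 = 153.7 rad/s
τ = P_out/ω = 6134/153.7 = 39.91 N·m
In lb·ft: 39.91/1.356 = 29.4 lb·ft

29.4 lb·ft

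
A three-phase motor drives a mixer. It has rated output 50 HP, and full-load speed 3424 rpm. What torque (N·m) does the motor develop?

P_out = 50 × 746 = 37300 W
ω = 2π × 3424/60 = 358.6 rad/s
τ = P_out/ω = 37300/358.6 = 104 N·m

104 N·m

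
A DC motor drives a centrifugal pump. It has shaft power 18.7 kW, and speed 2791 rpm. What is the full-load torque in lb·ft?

ω = 2π × 2791/60 = 292.3 rad/s
τ = P/ω = 18700/292.3 = 63.98 N·m
In lb·ft: 63.98/1.356 = 47.2 lb·ft

47.2 lb·ft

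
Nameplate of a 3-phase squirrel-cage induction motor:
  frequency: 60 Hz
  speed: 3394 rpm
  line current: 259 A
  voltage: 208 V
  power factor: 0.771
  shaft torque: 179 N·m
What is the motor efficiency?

88.4 %

ω = 2π × 3394/60 = 355.4 rad/s; P_out = τω = 179 × 355.4 = 63617 W
P_in = √3·V_L·I_L·cosφ = 1.732 × 208 × 259 × 0.771 = 71939 W
η = P_out / P_in = 63617 / 71939 = 0.884 = 88.4%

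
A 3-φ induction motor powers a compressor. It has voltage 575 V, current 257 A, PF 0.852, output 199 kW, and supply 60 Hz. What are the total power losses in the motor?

19100 W

P_in = √3·V·I·cosφ = 1.732×575×257×0.852 = 218066 W
P_out = 199000 W
Losses = P_in − P_out = 218066 − 199000 = 19066 W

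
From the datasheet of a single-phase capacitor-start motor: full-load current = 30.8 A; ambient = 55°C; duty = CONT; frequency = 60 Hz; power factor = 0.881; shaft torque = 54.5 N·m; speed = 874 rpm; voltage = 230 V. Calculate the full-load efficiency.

ω = 2π × 874/60 = 91.53 rad/s; P_out = τω = 54.5 × 91.53 = 4988 W
P_in = V·I·cosφ = 230 × 30.8 × 0.881 = 6241 W
η = P_out / P_in = 4988 / 6241 = 0.799 = 79.9%

79.9 %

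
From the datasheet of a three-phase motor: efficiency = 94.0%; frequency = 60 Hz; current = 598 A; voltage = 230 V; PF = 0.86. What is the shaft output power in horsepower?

P_in = √3·V·I·cosφ = 1.732 × 230 × 598 × 0.86 = 204869 W
P_out = η·P_in = 0.94 × 204869 = 192577 W
= 192577/746 = 258 HP

258 HP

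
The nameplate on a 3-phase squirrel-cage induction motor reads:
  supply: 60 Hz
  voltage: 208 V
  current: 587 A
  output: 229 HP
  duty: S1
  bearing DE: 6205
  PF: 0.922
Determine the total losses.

P_in = √3·V·I·cosφ = 1.732×208×587×0.922 = 194976 W
P_out = 229×746 = 170834 W
Losses = P_in − P_out = 194976 − 170834 = 24142 W

24.1 kW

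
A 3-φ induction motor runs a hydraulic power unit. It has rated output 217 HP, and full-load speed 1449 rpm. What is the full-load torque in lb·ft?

787 lb·ft

P_out = 217 × 746 = 161882 W
ω = 2π × 1449/60 = 151.7 rad/s
τ = P_out/ω = 161882/151.7 = 1067 N·m
In lb·ft: 1067/1.356 = 787 lb·ft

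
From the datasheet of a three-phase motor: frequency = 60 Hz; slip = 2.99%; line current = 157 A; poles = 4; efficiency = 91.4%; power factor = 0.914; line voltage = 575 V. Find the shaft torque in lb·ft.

527 lb·ft

P_in = √3·V·I·cosφ = 1.732 × 575 × 157 × 0.914 = 142910 W
P_out = η·P_in = 0.914 × 142910 = 130620 W
n_s = 120×60/4 = 1800 rpm; n = 1800×(1−0.0299) = 1746 rpm
ω = 2π×1746/60 = 182.8 rad/s
τ = P_out/ω = 130620/182.8 = 714.6 N·m
In lb·ft: 714.6/1.356 = 527 lb·ft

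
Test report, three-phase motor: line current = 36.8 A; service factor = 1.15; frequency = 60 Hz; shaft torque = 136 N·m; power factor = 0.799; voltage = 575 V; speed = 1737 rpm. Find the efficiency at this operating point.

84.5 %

ω = 2π × 1737/60 = 181.9 rad/s; P_out = τω = 136 × 181.9 = 24738 W
P_in = √3·V_L·I_L·cosφ = 1.732 × 575 × 36.8 × 0.799 = 29283 W
η = P_out / P_in = 24738 / 29283 = 0.845 = 84.5%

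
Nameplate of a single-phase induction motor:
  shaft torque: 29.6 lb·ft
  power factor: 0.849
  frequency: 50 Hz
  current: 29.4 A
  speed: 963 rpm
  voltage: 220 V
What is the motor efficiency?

τ = 29.6 lb·ft × 1.356 = 40.14 N·m
ω = 2π × 963/60 = 100.8 rad/s; P_out = τω = 40.14 × 100.8 = 4046 W
P_in = V·I·cosφ = 220 × 29.4 × 0.849 = 5491 W
η = P_out / P_in = 4046 / 5491 = 0.737 = 73.7%

73.7 %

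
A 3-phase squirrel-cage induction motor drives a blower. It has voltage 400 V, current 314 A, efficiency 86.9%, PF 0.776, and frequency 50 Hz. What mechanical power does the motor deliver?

147 kW

P_in = √3·V·I·cosφ = 1.732 × 400 × 314 × 0.776 = 168810 W
P_out = η·P_in = 0.869 × 168810 = 146696 W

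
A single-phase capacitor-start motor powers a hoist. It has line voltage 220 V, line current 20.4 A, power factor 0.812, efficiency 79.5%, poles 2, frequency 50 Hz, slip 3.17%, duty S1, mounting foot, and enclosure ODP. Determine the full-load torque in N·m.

P_in = V·I·cosφ = 220 × 20.4 × 0.812 = 3644 W
P_out = η·P_in = 0.795 × 3644 = 2897 W
n_s = 120×50/2 = 3000 rpm; n = 3000×(1−0.0317) = 2905 rpm
ω = 2π×2905/60 = 304.2 rad/s
τ = P_out/ω = 2897/304.2 = 9.52 N·m

9.52 N·m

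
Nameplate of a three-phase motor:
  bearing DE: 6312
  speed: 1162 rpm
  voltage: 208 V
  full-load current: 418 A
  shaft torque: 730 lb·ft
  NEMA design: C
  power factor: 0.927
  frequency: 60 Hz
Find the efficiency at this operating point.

86.3 %

τ = 730 lb·ft × 1.356 = 989.9 N·m
ω = 2π × 1162/60 = 121.7 rad/s; P_out = τω = 989.9 × 121.7 = 120471 W
P_in = √3·V_L·I_L·cosφ = 1.732 × 208 × 418 × 0.927 = 139594 W
η = P_out / P_in = 120471 / 139594 = 0.863 = 86.3%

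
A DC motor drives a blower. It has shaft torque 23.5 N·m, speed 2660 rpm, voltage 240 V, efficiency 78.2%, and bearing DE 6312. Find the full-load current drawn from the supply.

ω = 2π×2660/60 = 278.6 rad/s; P_out = τω = 23.5 × 278.6 = 6547 W
P_in = P_out / η = 6547 / 0.782 = 8372 W
I = P_in / V = 8372 / 240 = 34.9 A

34.9 A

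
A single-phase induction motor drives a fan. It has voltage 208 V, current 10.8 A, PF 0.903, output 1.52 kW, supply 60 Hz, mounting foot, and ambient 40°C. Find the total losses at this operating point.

508 W

P_in = V·I·cosφ = 208×10.8×0.903 = 2028 W
P_out = 1520 W
Losses = P_in − P_out = 2028 − 1520 = 508 W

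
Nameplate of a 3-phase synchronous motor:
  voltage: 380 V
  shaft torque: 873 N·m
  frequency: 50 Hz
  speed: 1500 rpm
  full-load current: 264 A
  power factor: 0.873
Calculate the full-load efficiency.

90.4 %

ω = 2π × 1500/60 = 157.1 rad/s; P_out = τω = 873 × 157.1 = 137148 W
P_in = √3·V_L·I_L·cosφ = 1.732 × 380 × 264 × 0.873 = 151687 W
η = P_out / P_in = 137148 / 151687 = 0.904 = 90.4%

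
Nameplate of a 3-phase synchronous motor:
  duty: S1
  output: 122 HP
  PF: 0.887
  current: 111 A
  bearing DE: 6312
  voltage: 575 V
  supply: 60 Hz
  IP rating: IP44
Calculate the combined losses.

7.04 kW

P_in = √3·V·I·cosφ = 1.732×575×111×0.887 = 98053 W
P_out = 122×746 = 91012 W
Losses = P_in − P_out = 98053 − 91012 = 7041 W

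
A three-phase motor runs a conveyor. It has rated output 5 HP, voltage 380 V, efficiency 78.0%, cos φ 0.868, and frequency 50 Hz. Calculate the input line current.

P_out = 5 × 746 = 3730 W
P_in = P_out / η = 3730 / 0.780 = 4782 W
I_L = P_in / (√3·V_L·cosφ) = 4782 / (1.732 × 380 × 0.868) = 8.37 A

8.37 A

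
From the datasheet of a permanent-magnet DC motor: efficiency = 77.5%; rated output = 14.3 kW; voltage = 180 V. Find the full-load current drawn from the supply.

P_out = 14.3 kW = 14300 W
P_in = P_out / η = 14300 / 0.775 = 18452 W
I = P_in / V = 18452 / 180 = 103 A

103 A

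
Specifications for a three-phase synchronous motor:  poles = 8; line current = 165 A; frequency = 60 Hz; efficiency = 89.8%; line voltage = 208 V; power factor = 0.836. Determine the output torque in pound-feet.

P_in = √3·V·I·cosφ = 1.732 × 208 × 165 × 0.836 = 49694 W
P_out = η·P_in = 0.898 × 49694 = 44625 W
n = n_s = 120×60/8 = 900 rpm (synchronous)
ω = 2π×900/60 = 94.25 rad/s
τ = P_out/ω = 44625/94.25 = 473.5 N·m
In lb·ft: 473.5/1.356 = 349 lb·ft

349 lb·ft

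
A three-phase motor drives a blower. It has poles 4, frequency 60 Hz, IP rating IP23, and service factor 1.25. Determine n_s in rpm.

n_s = 120f/p = 120×60/4 = 1800 rpm

1800 rpm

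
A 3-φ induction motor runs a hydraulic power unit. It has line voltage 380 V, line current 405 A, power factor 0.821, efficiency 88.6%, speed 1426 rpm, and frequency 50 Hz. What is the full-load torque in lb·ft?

P_in = √3·V·I·cosφ = 1.732 × 380 × 405 × 0.821 = 218841 W
P_out = η·P_in = 0.886 × 218841 = 193893 W
n = 1426 rpm
ω = 2π×1426/60 = 149.3 rad/s
τ = P_out/ω = 193893/149.3 = 1299 N·m
In lb·ft: 1299/1.356 = 958 lb·ft

958 lb·ft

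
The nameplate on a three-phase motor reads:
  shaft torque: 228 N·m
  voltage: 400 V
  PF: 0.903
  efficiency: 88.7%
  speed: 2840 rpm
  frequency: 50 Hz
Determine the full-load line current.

122 A

ω = 2π×2840/60 = 297.4 rad/s; P_out = τω = 228 × 297.4 = 67807 W
P_in = P_out / η = 67807 / 0.887 = 76445 W
I_L = P_in / (√3·V_L·cosφ) = 76445 / (1.732 × 400 × 0.903) = 122 A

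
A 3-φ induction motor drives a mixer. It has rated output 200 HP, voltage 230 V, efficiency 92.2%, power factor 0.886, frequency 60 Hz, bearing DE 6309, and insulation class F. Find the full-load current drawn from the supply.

458 A

P_out = 200 × 746 = 149200 W
P_in = P_out / η = 149200 / 0.922 = 161822 W
I_L = P_in / (√3·V_L·cosφ) = 161822 / (1.732 × 230 × 0.886) = 458 A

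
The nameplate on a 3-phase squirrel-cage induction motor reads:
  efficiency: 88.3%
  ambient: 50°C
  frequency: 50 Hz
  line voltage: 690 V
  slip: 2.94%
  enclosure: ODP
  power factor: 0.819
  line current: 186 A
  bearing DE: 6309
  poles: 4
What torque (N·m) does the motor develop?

1050 N·m

P_in = √3·V·I·cosφ = 1.732 × 690 × 186 × 0.819 = 182051 W
P_out = η·P_in = 0.883 × 182051 = 160751 W
n_s = 120×50/4 = 1500 rpm; n = 1500×(1−0.0294) = 1456 rpm
ω = 2π×1456/60 = 152.5 rad/s
τ = P_out/ω = 160751/152.5 = 1050 N·m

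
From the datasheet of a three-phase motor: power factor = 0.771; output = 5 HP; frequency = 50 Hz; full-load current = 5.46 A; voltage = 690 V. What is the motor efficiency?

P_out = 5 × 746 = 3730 W
P_in = √3·V_L·I_L·cosφ = 1.732 × 690 × 5.46 × 0.771 = 5031 W
η = P_out / P_in = 3730 / 5031 = 0.741 = 74.1%

74.1 %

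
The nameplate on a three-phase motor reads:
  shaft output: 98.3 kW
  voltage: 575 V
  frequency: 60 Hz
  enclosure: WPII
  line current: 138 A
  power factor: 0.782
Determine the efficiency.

91.5 %

P_out = 98.3 kW = 98300 W
P_in = √3·V_L·I_L·cosφ = 1.732 × 575 × 138 × 0.782 = 107474 W
η = P_out / P_in = 98300 / 107474 = 0.915 = 91.5%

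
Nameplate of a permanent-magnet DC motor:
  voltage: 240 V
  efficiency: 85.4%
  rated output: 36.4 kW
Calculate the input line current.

P_out = 36.4 kW = 36400 W
P_in = P_out / η = 36400 / 0.854 = 42623 W
I = P_in / V = 42623 / 240 = 178 A

178 A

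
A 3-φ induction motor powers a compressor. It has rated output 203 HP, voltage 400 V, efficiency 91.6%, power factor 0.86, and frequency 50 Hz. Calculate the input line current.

P_out = 203 × 746 = 151438 W
P_in = P_out / η = 151438 / 0.916 = 165325 W
I_L = P_in / (√3·V_L·cosφ) = 165325 / (1.732 × 400 × 0.86) = 277 A

277 A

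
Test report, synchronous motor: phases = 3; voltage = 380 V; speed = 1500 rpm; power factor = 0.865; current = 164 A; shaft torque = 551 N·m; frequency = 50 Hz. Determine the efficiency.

92.7 %

ω = 2π × 1500/60 = 157.1 rad/s; P_out = τω = 551 × 157.1 = 86562 W
P_in = √3·V_L·I_L·cosφ = 1.732 × 380 × 164 × 0.865 = 93367 W
η = P_out / P_in = 86562 / 93367 = 0.927 = 92.7%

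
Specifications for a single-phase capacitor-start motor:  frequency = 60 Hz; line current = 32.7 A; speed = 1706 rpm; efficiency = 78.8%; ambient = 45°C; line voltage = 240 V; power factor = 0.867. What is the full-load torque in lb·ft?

22.1 lb·ft

P_in = V·I·cosφ = 240 × 32.7 × 0.867 = 6804 W
P_out = η·P_in = 0.788 × 6804 = 5362 W
n = 1706 rpm
ω = 2π×1706/60 = 178.7 rad/s
τ = P_out/ω = 5362/178.7 = 30.01 N·m
In lb·ft: 30.01/1.356 = 22.1 lb·ft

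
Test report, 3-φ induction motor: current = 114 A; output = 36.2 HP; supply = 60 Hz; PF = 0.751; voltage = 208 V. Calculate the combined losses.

P_in = √3·V·I·cosφ = 1.732×208×114×0.751 = 30843 W
P_out = 36.2×746 = 27005 W
Losses = P_in − P_out = 30843 − 27005 = 3838 W

3840 W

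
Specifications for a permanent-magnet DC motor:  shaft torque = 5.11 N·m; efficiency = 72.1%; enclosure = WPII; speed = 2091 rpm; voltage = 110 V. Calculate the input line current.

14.1 A

ω = 2π×2091/60 = 219 rad/s; P_out = τω = 5.11 × 219 = 1119 W
P_in = P_out / η = 1119 / 0.721 = 1552 W
I = P_in / V = 1552 / 110 = 14.1 A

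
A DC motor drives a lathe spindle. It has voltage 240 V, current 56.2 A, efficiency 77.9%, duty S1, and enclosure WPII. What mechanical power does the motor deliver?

10.5 kW

P_in = V·I = 240 × 56.2 = 13488 W
P_out = η·P_in = 0.779 × 13488 = 10507 W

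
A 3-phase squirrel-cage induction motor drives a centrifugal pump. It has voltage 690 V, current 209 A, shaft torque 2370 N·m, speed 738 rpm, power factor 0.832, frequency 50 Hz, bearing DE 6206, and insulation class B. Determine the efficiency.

ω = 2π × 738/60 = 77.28 rad/s; P_out = τω = 2370 × 77.28 = 183154 W
P_in = √3·V_L·I_L·cosφ = 1.732 × 690 × 209 × 0.832 = 207810 W
η = P_out / P_in = 183154 / 207810 = 0.881 = 88.1%

88.1 %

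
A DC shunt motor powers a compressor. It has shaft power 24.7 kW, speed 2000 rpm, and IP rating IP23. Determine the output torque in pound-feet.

ω = 2π × 2000/60 = 209.4 rad/s
τ = P/ω = 24700/209.4 = 118 N·m
In lb·ft: 118/1.356 = 87 lb·ft

87 lb·ft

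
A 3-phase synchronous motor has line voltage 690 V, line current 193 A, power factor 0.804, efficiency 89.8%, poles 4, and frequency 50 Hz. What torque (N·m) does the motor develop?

P_in = √3·V·I·cosφ = 1.732 × 690 × 193 × 0.804 = 185443 W
P_out = η·P_in = 0.898 × 185443 = 166528 W
n = n_s = 120×50/4 = 1500 rpm (synchronous)
ω = 2π×1500/60 = 157.1 rad/s
τ = P_out/ω = 166528/157.1 = 1060 N·m

1060 N·m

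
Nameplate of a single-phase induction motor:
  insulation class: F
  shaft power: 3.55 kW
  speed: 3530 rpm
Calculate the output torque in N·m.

ω = 2π × 3530/60 = 369.7 rad/s
τ = P/ω = 3550/369.7 = 9.6 N·m

9.6 N·m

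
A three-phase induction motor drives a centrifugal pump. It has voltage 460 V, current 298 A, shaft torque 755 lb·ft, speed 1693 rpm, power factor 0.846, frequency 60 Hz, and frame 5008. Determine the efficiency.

90.4 %

τ = 755 lb·ft × 1.356 = 1024 N·m
ω = 2π × 1693/60 = 177.3 rad/s; P_out = τω = 1024 × 177.3 = 181555 W
P_in = √3·V_L·I_L·cosφ = 1.732 × 460 × 298 × 0.846 = 200859 W
η = P_out / P_in = 181555 / 200859 = 0.904 = 90.4%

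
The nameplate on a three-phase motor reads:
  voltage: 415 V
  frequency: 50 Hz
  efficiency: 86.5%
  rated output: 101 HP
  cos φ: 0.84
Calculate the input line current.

144 A

P_out = 101 × 746 = 75346 W
P_in = P_out / η = 75346 / 0.865 = 87105 W
I_L = P_in / (√3·V_L·cosφ) = 87105 / (1.732 × 415 × 0.84) = 144 A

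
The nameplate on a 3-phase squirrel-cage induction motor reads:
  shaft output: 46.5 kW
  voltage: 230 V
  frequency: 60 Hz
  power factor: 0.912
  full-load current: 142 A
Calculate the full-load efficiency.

P_out = 46.5 kW = 46500 W
P_in = √3·V_L·I_L·cosφ = 1.732 × 230 × 142 × 0.912 = 51589 W
η = P_out / P_in = 46500 / 51589 = 0.901 = 90.1%

90.1 %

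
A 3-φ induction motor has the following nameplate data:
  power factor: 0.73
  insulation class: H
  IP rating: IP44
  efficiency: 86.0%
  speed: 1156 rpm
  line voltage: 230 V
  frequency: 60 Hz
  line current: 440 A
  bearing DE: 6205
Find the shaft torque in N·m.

P_in = √3·V·I·cosφ = 1.732 × 230 × 440 × 0.73 = 127953 W
P_out = η·P_in = 0.86 × 127953 = 110040 W
n = 1156 rpm
ω = 2π×1156/60 = 121.1 rad/s
τ = P_out/ω = 110040/121.1 = 909 N·m

909 N·m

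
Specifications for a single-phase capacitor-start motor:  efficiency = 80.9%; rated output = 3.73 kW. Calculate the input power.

4.61 kW

P_out = 3730 W
P_in = P_out/η = 3730/0.809 = 4611 W = 4.61 kW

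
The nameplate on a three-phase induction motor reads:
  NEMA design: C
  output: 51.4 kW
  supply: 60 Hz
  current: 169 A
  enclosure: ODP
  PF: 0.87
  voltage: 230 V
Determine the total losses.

P_in = √3·V·I·cosφ = 1.732×230×169×0.87 = 58571 W
P_out = 51400 W
Losses = P_in − P_out = 58571 − 51400 = 7171 W

7.17 kW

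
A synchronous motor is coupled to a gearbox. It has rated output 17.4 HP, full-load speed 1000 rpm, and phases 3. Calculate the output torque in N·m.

P_out = 17.4 × 746 = 12980 W
ω = 2π × 1000/60 = 104.7 rad/s
τ = P_out/ω = 12980/104.7 = 124 N·m

124 N·m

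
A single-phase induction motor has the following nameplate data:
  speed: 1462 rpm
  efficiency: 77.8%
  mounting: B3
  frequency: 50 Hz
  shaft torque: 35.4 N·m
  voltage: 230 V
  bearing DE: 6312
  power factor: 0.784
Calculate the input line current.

ω = 2π×1462/60 = 153.1 rad/s; P_out = τω = 35.4 × 153.1 = 5420 W
P_in = P_out / η = 5420 / 0.778 = 6967 W
I = P_in / (V·cosφ) = 6967 / (230 × 0.784) = 38.6 A

38.6 A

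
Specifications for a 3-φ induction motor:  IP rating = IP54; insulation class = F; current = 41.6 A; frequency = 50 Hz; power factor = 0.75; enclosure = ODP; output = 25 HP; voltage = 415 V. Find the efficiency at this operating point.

P_out = 25 × 746 = 18650 W
P_in = √3·V_L·I_L·cosφ = 1.732 × 415 × 41.6 × 0.75 = 22426 W
η = P_out / P_in = 18650 / 22426 = 0.832 = 83.2%

83.2 %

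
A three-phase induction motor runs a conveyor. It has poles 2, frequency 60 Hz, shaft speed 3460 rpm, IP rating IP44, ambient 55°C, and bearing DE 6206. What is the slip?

n_s = 120f/p = 120×60/2 = 3600 rpm
s = (n_s − n)/n_s = (3600 − 3460)/3600 = 0.0389

3.89 %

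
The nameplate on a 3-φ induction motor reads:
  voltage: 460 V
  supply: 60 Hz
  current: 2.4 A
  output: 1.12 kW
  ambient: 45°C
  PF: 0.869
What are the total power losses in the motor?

542 W

P_in = √3·V·I·cosφ = 1.732×460×2.4×0.869 = 1662 W
P_out = 1120 W
Losses = P_in − P_out = 1662 − 1120 = 542 W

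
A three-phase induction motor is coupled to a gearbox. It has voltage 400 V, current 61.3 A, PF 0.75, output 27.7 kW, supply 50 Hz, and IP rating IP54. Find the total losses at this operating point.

P_in = √3·V·I·cosφ = 1.732×400×61.3×0.75 = 31851 W
P_out = 27700 W
Losses = P_in − P_out = 31851 − 27700 = 4151 W

4.15 kW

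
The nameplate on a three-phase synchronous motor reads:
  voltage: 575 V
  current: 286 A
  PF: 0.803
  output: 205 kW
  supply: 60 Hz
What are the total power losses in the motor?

P_in = √3·V·I·cosφ = 1.732×575×286×0.803 = 228716 W
P_out = 205000 W
Losses = P_in − P_out = 228716 − 205000 = 23716 W

23700 W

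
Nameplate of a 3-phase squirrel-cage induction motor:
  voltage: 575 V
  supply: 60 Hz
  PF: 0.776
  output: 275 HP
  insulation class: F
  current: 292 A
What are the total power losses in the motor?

20500 W

P_in = √3·V·I·cosφ = 1.732×575×292×0.776 = 225663 W
P_out = 275×746 = 205150 W
Losses = P_in − P_out = 225663 − 205150 = 20513 W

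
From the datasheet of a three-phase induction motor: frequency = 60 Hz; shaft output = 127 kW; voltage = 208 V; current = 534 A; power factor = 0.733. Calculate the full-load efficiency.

P_out = 127 kW = 127000 W
P_in = √3·V_L·I_L·cosφ = 1.732 × 208 × 534 × 0.733 = 141012 W
η = P_out / P_in = 127000 / 141012 = 0.901 = 90.1%

90.1 %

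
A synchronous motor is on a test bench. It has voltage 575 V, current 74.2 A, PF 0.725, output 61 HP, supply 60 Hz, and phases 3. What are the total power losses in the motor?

P_in = √3·V·I·cosφ = 1.732×575×74.2×0.725 = 53574 W
P_out = 61×746 = 45506 W
Losses = P_in − P_out = 53574 − 45506 = 8068 W

8.07 kW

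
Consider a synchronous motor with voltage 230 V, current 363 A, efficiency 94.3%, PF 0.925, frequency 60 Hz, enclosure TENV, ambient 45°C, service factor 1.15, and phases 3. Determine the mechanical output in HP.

P_in = √3·V·I·cosφ = 1.732 × 230 × 363 × 0.925 = 133759 W
P_out = η·P_in = 0.943 × 133759 = 126135 W
= 126135/746 = 169 HP

169 HP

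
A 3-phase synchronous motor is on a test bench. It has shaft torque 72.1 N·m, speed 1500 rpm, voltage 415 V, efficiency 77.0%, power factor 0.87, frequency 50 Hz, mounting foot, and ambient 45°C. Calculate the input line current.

ω = 2π×1500/60 = 157.1 rad/s; P_out = τω = 72.1 × 157.1 = 11327 W
P_in = P_out / η = 11327 / 0.770 = 14710 W
I_L = P_in / (√3·V_L·cosφ) = 14710 / (1.732 × 415 × 0.87) = 23.5 A

23.5 A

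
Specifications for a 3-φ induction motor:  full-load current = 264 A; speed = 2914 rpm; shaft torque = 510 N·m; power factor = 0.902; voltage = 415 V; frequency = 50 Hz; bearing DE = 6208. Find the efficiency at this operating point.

ω = 2π × 2914/60 = 305.2 rad/s; P_out = τω = 510 × 305.2 = 155652 W
P_in = √3·V_L·I_L·cosφ = 1.732 × 415 × 264 × 0.902 = 171162 W
η = P_out / P_in = 155652 / 171162 = 0.909 = 90.9%

90.9 %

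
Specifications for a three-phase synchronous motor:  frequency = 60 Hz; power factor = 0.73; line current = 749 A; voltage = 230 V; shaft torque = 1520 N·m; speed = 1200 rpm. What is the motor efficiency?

87.7 %

ω = 2π × 1200/60 = 125.7 rad/s; P_out = τω = 1520 × 125.7 = 191064 W
P_in = √3·V_L·I_L·cosφ = 1.732 × 230 × 749 × 0.73 = 217811 W
η = P_out / P_in = 191064 / 217811 = 0.877 = 87.7%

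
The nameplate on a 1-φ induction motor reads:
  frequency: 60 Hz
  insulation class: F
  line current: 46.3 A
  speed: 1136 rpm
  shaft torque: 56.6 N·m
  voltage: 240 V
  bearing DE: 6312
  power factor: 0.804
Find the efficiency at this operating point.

75.4 %

ω = 2π × 1136/60 = 119 rad/s; P_out = τω = 56.6 × 119 = 6735 W
P_in = V·I·cosφ = 240 × 46.3 × 0.804 = 8934 W
η = P_out / P_in = 6735 / 8934 = 0.754 = 75.4%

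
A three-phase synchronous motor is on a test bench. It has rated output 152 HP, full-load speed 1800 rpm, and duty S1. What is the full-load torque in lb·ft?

444 lb·ft

P_out = 152 × 746 = 113392 W
ω = 2π × 1800/60 = 188.5 rad/s
τ = P_out/ω = 113392/188.5 = 601.5 N·m
In lb·ft: 601.5/1.356 = 444 lb·ft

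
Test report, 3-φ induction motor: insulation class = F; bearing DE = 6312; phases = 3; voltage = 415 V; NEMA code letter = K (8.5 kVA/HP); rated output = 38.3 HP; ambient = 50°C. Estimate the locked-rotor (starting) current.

S_LR = 8.5 × 38.3 = 325.55 kVA
I_LR = S_LR/(√3·V_L) = 325550/(1.732×415) = 453 A

453 A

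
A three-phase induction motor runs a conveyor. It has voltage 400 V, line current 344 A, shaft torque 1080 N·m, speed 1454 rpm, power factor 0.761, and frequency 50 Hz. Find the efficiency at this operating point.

90.7 %

ω = 2π × 1454/60 = 152.3 rad/s; P_out = τω = 1080 × 152.3 = 164484 W
P_in = √3·V_L·I_L·cosφ = 1.732 × 400 × 344 × 0.761 = 181364 W
η = P_out / P_in = 164484 / 181364 = 0.907 = 90.7%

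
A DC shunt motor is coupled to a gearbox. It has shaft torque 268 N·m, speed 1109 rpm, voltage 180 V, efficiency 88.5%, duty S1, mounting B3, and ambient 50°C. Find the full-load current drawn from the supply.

ω = 2π×1109/60 = 116.1 rad/s; P_out = τω = 268 × 116.1 = 31115 W
P_in = P_out / η = 31115 / 0.885 = 35158 W
I = P_in / V = 35158 / 180 = 195 A

195 A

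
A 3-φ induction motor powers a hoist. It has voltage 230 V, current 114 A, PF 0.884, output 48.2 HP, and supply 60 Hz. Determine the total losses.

P_in = √3·V·I·cosφ = 1.732×230×114×0.884 = 40145 W
P_out = 48.2×746 = 35957 W
Losses = P_in − P_out = 40145 − 35957 = 4188 W

4.19 kW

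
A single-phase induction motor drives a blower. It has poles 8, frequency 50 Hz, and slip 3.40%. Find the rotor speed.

n_s = 120f/p = 120×50/8 = 750 rpm
n = n_s(1 − s) = 750 × (1 − 0.034) = 724 rpm

724 rpm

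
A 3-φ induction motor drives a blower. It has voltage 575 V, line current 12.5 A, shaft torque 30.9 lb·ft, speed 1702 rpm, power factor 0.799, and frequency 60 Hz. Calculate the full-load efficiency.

τ = 30.9 lb·ft × 1.356 = 41.9 N·m
ω = 2π × 1702/60 = 178.2 rad/s; P_out = τω = 41.9 × 178.2 = 7467 W
P_in = √3·V_L·I_L·cosφ = 1.732 × 575 × 12.5 × 0.799 = 9947 W
η = P_out / P_in = 7467 / 9947 = 0.751 = 75.1%

75.1 %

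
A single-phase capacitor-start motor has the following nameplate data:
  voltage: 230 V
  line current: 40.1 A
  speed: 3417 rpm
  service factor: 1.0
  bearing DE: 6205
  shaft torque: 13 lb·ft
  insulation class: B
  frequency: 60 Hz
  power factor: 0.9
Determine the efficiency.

τ = 13 lb·ft × 1.356 = 17.63 N·m
ω = 2π × 3417/60 = 357.8 rad/s; P_out = τω = 17.63 × 357.8 = 6308 W
P_in = V·I·cosφ = 230 × 40.1 × 0.9 = 8301 W
η = P_out / P_in = 6308 / 8301 = 0.760 = 76.0%

76.0 %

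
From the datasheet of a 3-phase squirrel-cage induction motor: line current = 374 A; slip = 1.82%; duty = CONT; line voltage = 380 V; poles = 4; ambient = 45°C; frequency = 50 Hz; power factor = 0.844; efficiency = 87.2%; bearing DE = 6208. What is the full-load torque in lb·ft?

P_in = √3·V·I·cosφ = 1.732 × 380 × 374 × 0.844 = 207752 W
P_out = η·P_in = 0.872 × 207752 = 181160 W
n_s = 120×50/4 = 1500 rpm; n = 1500×(1−0.0182) = 1473 rpm
ω = 2π×1473/60 = 154.3 rad/s
τ = P_out/ω = 181160/154.3 = 1174 N·m
In lb·ft: 1174/1.356 = 866 lb·ft

866 lb·ft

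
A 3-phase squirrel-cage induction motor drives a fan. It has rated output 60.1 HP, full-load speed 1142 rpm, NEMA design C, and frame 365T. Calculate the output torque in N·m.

375 N·m

P_out = 60.1 × 746 = 44835 W
ω = 2π × 1142/60 = 119.6 rad/s
τ = P_out/ω = 44835/119.6 = 375 N·m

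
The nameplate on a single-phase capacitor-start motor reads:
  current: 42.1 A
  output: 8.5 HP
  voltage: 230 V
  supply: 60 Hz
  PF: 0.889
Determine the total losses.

P_in = V·I·cosφ = 230×42.1×0.889 = 8608 W
P_out = 8.5×746 = 6341 W
Losses = P_in − P_out = 8608 − 6341 = 2267 W

2.27 kW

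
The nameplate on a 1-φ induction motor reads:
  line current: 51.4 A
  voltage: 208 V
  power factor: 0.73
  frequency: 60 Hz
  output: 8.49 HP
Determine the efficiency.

81.2 %

P_out = 8.49 × 746 = 6334 W
P_in = V·I·cosφ = 208 × 51.4 × 0.73 = 7805 W
η = P_out / P_in = 6334 / 7805 = 0.812 = 81.2%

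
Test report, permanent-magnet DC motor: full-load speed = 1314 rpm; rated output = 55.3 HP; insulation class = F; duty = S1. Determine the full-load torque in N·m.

300 N·m

P_out = 55.3 × 746 = 41254 W
ω = 2π × 1314/60 = 137.6 rad/s
τ = P_out/ω = 41254/137.6 = 300 N·m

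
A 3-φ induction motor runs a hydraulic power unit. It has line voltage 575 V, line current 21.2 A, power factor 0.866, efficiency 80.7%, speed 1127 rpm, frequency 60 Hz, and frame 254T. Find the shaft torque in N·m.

125 N·m

P_in = √3·V·I·cosφ = 1.732 × 575 × 21.2 × 0.866 = 18284 W
P_out = η·P_in = 0.807 × 18284 = 14755 W
n = 1127 rpm
ω = 2π×1127/60 = 118 rad/s
τ = P_out/ω = 14755/118 = 125 N·m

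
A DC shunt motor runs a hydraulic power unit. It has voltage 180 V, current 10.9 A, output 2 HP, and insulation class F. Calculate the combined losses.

P_in = V·I = 180×10.9 = 1962 W
P_out = 2×746 = 1492 W
Losses = P_in − P_out = 1962 − 1492 = 470 W

470 W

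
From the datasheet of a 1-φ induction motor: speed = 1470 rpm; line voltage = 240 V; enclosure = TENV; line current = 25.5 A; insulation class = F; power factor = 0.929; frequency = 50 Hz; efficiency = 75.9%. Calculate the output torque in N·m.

28 N·m

P_in = V·I·cosφ = 240 × 25.5 × 0.929 = 5685 W
P_out = η·P_in = 0.759 × 5685 = 4315 W
n = 1470 rpm
ω = 2π×1470/60 = 153.9 rad/s
τ = P_out/ω = 4315/153.9 = 28 N·m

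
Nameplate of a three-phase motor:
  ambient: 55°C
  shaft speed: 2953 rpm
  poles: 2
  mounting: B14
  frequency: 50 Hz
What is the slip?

1.57 %

n_s = 120f/p = 120×50/2 = 3000 rpm
s = (n_s − n)/n_s = (3000 − 2953)/3000 = 0.0157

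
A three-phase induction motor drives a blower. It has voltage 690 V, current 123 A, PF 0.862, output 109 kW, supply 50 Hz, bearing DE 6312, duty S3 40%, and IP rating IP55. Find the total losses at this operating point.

17700 W

P_in = √3·V·I·cosφ = 1.732×690×123×0.862 = 126710 W
P_out = 109000 W
Losses = P_in − P_out = 126710 − 109000 = 17710 W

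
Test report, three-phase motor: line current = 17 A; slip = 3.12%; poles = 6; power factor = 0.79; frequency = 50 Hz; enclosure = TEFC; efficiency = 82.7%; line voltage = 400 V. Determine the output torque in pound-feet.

P_in = √3·V·I·cosφ = 1.732 × 400 × 17 × 0.79 = 9304 W
P_out = η·P_in = 0.827 × 9304 = 7694 W
n_s = 120×50/6 = 1000 rpm; n = 1000×(1−0.0312) = 969 rpm
ω = 2π×969/60 = 101.5 rad/s
τ = P_out/ω = 7694/101.5 = 75.8 N·m
In lb·ft: 75.8/1.356 = 55.9 lb·ft

55.9 lb·ft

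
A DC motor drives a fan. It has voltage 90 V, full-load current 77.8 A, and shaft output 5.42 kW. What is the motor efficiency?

P_out = 5.42 kW = 5420 W
P_in = V·I = 90 × 77.8 = 7002 W
η = P_out / P_in = 5420 / 7002 = 0.774 = 77.4%

77.4 %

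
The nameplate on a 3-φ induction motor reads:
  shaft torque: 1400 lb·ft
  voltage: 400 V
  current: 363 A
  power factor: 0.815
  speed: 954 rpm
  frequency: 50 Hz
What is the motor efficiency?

92.5 %

τ = 1400 lb·ft × 1.356 = 1898 N·m
ω = 2π × 954/60 = 99.9 rad/s; P_out = τω = 1898 × 99.9 = 189610 W
P_in = √3·V_L·I_L·cosφ = 1.732 × 400 × 363 × 0.815 = 204961 W
η = P_out / P_in = 189610 / 204961 = 0.925 = 92.5%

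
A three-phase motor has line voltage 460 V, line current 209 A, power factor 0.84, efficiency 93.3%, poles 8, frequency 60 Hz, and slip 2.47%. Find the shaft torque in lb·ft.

P_in = √3·V·I·cosφ = 1.732 × 460 × 209 × 0.84 = 139872 W
P_out = η·P_in = 0.933 × 139872 = 130501 W
n_s = 120×60/8 = 900 rpm; n = 900×(1−0.0247) = 878 rpm
ω = 2π×878/60 = 91.94 rad/s
τ = P_out/ω = 130501/91.94 = 1419 N·m
In lb·ft: 1419/1.356 = 1050 lb·ft

1050 lb·ft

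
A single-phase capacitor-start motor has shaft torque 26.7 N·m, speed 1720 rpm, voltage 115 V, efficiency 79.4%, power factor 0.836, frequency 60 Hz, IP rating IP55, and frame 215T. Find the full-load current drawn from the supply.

ω = 2π×1720/60 = 180.1 rad/s; P_out = τω = 26.7 × 180.1 = 4809 W
P_in = P_out / η = 4809 / 0.794 = 6057 W
I = P_in / (V·cosφ) = 6057 / (115 × 0.836) = 63 A

63 A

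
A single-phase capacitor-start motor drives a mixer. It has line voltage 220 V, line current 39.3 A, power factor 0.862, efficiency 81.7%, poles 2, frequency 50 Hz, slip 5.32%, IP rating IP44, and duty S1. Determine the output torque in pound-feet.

P_in = V·I·cosφ = 220 × 39.3 × 0.862 = 7453 W
P_out = η·P_in = 0.817 × 7453 = 6089 W
n_s = 120×50/2 = 3000 rpm; n = 3000×(1−0.0532) = 2840 rpm
ω = 2π×2840/60 = 297.4 rad/s
τ = P_out/ω = 6089/297.4 = 20.47 N·m
In lb·ft: 20.47/1.356 = 15.1 lb·ft

15.1 lb·ft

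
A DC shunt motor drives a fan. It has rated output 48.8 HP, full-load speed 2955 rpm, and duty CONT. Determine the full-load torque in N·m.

118 N·m

P_out = 48.8 × 746 = 36405 W
ω = 2π × 2955/60 = 309.4 rad/s
τ = P_out/ω = 36405/309.4 = 118 N·m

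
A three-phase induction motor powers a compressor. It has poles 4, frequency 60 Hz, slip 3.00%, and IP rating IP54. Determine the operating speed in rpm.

1746 rpm

n_s = 120f/p = 120×60/4 = 1800 rpm
n = n_s(1 − s) = 1800 × (1 − 0.03) = 1746 rpm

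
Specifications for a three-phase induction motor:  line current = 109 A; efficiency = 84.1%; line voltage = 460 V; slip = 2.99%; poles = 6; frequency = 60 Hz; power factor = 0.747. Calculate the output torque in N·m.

448 N·m

P_in = √3·V·I·cosφ = 1.732 × 460 × 109 × 0.747 = 64871 W
P_out = η·P_in = 0.841 × 64871 = 54557 W
n_s = 120×60/6 = 1200 rpm; n = 1200×(1−0.0299) = 1164 rpm
ω = 2π×1164/60 = 121.9 rad/s
τ = P_out/ω = 54557/121.9 = 448 N·m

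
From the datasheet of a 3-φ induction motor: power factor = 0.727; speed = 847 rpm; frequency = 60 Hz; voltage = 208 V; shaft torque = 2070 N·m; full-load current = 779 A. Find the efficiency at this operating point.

90.0 %

ω = 2π × 847/60 = 88.7 rad/s; P_out = τω = 2070 × 88.7 = 183609 W
P_in = √3·V_L·I_L·cosφ = 1.732 × 208 × 779 × 0.727 = 204025 W
η = P_out / P_in = 183609 / 204025 = 0.900 = 90.0%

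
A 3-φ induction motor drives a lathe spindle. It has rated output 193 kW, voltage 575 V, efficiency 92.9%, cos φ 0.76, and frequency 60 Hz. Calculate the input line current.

P_out = 193 kW = 193000 W
P_in = P_out / η = 193000 / 0.929 = 207750 W
I_L = P_in / (√3·V_L·cosφ) = 207750 / (1.732 × 575 × 0.76) = 274 A

274 A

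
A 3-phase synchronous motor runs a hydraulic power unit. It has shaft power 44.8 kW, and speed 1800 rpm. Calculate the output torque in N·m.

ω = 2π × 1800/60 = 188.5 rad/s
τ = P/ω = 44800/188.5 = 238 N·m

238 N·m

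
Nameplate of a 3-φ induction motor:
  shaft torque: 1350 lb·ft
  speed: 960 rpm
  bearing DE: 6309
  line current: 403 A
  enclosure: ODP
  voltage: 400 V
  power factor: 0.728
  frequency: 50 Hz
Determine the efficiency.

90.5 %

τ = 1350 lb·ft × 1.356 = 1831 N·m
ω = 2π × 960/60 = 100.5 rad/s; P_out = τω = 1831 × 100.5 = 184016 W
P_in = √3·V_L·I_L·cosφ = 1.732 × 400 × 403 × 0.728 = 203256 W
η = P_out / P_in = 184016 / 203256 = 0.905 = 90.5%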